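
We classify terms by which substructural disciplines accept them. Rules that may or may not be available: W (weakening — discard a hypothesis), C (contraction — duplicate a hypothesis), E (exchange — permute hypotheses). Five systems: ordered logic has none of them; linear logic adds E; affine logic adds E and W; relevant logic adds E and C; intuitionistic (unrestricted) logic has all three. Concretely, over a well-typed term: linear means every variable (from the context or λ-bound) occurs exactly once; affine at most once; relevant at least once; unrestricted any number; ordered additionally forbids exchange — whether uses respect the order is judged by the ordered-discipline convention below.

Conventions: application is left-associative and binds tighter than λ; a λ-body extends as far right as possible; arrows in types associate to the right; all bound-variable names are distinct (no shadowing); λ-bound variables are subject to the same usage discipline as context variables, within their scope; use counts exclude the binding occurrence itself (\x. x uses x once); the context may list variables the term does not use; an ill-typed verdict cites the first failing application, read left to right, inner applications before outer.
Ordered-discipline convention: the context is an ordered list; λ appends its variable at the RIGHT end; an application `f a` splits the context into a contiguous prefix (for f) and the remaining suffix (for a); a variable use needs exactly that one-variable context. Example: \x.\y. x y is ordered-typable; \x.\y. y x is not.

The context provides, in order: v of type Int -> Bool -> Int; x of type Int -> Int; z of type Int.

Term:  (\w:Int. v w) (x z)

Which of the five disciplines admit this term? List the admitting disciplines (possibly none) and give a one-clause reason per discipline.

admitted by: ordered, linear, affine, relevant, unrestricted
counts: v: 1; x: 1; z: 1; w [bound]: 1
order of uses: v, w, x, z
typing: the term checks, with type Bool -> Int
ordered ✓ (one use each (v, x, z, w); ordered split holds)
linear ✓ (single use per variable (v, x, z, w))
affine ✓ (v, x, z, w: no repeats, contraction unneeded)
relevant ✓ (none of v, x, z, w goes unused)
unrestricted ✓ (well-typed at Bool -> Int; no restrictions here)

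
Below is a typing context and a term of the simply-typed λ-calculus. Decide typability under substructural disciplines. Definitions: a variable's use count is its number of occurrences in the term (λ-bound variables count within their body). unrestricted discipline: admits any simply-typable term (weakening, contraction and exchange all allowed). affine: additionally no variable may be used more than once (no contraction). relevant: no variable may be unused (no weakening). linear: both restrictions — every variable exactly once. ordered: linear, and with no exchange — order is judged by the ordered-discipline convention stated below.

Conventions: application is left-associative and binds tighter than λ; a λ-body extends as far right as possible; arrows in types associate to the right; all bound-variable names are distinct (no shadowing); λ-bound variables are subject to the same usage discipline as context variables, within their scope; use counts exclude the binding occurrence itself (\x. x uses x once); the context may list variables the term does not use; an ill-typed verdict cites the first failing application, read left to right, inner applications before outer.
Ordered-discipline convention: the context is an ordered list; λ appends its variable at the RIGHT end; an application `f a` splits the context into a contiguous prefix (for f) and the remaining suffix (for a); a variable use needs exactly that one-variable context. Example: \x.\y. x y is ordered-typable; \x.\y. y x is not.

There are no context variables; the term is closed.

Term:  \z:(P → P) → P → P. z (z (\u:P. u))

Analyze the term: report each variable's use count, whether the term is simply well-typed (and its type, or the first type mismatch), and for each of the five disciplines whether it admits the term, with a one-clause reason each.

usage: z [bound]: 2×; u [bound]: 1×
use order (left to right): z, z, u
typing: ✓ — ((P → P) → P → P) → P → P
ordered: ✗, needs contraction — z ×2
linear: ✗, needs contraction — z ×2
affine: ✗, needs contraction — z ×2
relevant: ✓, z, u: all used, weakening unneeded
unrestricted: ✓, type-checks (((P → P) → P → P) → P → P) and nothing is barred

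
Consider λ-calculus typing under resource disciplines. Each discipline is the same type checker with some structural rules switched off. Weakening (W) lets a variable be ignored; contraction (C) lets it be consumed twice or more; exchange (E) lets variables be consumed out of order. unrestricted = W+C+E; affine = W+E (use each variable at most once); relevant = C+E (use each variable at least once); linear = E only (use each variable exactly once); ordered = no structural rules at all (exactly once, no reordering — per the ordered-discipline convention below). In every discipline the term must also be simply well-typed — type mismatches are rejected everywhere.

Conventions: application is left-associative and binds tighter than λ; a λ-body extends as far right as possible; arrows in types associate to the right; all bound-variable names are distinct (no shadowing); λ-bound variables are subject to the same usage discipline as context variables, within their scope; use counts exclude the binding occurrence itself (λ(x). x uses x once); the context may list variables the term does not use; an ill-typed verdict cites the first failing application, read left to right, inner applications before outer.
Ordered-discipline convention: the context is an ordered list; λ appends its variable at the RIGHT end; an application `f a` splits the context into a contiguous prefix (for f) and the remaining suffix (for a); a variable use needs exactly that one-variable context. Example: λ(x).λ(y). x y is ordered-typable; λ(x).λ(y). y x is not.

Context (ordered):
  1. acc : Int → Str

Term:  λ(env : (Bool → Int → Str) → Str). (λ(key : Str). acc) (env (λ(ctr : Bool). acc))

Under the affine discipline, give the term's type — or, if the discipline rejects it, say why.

not well-typed under affine — acc ×2 used more than once (contraction)
variable uses: acc=2; env (bound)=1; key (bound)=0; ctr (bound)=0
left-to-right use order: acc, env, acc
typing: well-typed — term : ((Bool → Int → Str) → Str) → Int → Str
all disciplines: ordered ✗ · linear ✗ · affine ✗ · relevant ✗ · unrestricted ✓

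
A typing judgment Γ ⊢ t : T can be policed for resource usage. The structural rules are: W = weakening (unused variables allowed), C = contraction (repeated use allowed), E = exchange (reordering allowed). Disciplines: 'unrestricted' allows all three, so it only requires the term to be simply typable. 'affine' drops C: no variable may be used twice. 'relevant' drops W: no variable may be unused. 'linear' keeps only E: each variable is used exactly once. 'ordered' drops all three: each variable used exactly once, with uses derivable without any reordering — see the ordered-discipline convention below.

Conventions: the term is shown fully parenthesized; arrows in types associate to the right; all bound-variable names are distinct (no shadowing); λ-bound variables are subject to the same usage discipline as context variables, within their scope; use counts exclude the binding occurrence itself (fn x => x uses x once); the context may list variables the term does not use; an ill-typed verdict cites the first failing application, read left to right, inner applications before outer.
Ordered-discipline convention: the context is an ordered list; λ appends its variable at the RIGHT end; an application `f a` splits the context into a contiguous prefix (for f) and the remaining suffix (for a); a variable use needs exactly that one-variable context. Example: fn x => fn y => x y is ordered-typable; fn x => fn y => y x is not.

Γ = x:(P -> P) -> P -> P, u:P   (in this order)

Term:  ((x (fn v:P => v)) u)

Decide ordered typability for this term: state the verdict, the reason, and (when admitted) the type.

yes — x, u, v once each; derivable with no W/C/E; term : P
use counts: x ×1; u ×1; v (λ-bound) ×1
use order (left to right): x, v, u
typing: ✓ — P
summary: ordered ✓, linear ✓, affine ✓, relevant ✓, unrestricted ✓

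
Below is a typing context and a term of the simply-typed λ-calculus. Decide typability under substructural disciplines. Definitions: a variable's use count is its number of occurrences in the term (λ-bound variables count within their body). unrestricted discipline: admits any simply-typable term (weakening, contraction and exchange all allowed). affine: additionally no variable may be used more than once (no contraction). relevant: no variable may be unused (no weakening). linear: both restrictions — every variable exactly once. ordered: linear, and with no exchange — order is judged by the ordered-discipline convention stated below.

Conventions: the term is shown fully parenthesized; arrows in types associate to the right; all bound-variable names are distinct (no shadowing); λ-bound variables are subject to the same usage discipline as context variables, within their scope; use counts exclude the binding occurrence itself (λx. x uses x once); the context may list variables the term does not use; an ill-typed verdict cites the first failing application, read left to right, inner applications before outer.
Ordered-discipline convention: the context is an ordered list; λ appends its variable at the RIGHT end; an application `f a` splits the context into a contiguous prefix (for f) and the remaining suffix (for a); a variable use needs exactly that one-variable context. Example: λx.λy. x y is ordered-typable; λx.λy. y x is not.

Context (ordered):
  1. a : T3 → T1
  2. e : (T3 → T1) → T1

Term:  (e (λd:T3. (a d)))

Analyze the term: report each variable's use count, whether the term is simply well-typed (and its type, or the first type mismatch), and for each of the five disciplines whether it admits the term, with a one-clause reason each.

variable uses: a=1, e=1, d [bound]=1
left-to-right use order: e, a, d
typing: ✓ — T1
ordered: ✗, needs exchange: uses follow e, a, d
linear: ✓, exactly-once usage across a, e, d
affine: ✓, no duplicate uses among a, e, d
relevant: ✓, none of a, e, d goes unused
unrestricted: ✓, type-checks (T1) and nothing is barred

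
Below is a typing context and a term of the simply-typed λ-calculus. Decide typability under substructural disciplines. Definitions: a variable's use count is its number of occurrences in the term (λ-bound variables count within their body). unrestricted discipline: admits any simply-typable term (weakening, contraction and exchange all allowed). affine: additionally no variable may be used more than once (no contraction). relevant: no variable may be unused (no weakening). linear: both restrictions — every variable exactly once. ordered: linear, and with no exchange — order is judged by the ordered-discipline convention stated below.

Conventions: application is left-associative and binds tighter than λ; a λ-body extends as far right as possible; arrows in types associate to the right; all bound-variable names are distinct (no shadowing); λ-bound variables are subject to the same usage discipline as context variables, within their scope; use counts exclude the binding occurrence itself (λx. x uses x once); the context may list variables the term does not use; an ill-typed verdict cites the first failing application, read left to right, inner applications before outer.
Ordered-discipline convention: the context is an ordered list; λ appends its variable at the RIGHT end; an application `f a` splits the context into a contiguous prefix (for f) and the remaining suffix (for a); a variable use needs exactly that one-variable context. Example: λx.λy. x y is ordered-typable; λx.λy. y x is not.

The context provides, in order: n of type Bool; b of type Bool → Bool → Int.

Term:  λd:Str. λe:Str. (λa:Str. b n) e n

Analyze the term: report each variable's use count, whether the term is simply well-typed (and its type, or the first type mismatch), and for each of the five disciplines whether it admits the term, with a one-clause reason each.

variable uses: n=2, b=1, d [bound]=0, e [bound]=1, a [bound]=0
order of uses: b, n, e, n
typing: ✓ — Str → Str → Int
ordered: ✗ — repeated use of n ×2; unused: d, a — weakening required
linear: ✗ — repeated use of n ×2; unused: d, a — weakening required
affine: ✗ — repeated use of n ×2
relevant: ✗ — unused: d, a — weakening required
unrestricted: ✓ — simply typable at Str → Str → Int; W, C, E all held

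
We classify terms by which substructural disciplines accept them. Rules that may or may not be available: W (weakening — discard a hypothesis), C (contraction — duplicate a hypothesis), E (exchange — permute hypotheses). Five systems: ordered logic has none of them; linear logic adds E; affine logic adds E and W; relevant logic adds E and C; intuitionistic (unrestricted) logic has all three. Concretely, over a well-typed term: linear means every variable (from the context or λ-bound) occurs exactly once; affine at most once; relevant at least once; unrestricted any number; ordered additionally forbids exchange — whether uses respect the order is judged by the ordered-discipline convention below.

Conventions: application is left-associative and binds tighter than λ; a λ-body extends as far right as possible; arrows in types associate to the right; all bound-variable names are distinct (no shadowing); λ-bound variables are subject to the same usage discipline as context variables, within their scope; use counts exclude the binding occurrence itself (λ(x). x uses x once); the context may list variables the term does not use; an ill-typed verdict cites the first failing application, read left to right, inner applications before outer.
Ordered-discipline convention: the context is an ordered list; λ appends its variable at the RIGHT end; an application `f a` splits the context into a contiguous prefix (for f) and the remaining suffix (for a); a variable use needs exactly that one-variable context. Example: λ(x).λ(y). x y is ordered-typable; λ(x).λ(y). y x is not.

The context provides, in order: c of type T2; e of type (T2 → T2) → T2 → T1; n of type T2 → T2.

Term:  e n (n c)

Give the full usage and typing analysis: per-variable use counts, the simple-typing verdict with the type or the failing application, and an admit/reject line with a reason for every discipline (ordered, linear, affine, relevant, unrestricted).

use counts: c: 1×; e: 1×; n: 2×
order of uses: e, n, n, c
typing: well-typed — term : T1
ordered: ✗, repeated use of n ×2
linear: ✗, repeated use of n ×2
affine: ✗, repeated use of n ×2
relevant: ✓, at least one use each (c, e, n)
unrestricted: ✓, typability at T1 is all that's needed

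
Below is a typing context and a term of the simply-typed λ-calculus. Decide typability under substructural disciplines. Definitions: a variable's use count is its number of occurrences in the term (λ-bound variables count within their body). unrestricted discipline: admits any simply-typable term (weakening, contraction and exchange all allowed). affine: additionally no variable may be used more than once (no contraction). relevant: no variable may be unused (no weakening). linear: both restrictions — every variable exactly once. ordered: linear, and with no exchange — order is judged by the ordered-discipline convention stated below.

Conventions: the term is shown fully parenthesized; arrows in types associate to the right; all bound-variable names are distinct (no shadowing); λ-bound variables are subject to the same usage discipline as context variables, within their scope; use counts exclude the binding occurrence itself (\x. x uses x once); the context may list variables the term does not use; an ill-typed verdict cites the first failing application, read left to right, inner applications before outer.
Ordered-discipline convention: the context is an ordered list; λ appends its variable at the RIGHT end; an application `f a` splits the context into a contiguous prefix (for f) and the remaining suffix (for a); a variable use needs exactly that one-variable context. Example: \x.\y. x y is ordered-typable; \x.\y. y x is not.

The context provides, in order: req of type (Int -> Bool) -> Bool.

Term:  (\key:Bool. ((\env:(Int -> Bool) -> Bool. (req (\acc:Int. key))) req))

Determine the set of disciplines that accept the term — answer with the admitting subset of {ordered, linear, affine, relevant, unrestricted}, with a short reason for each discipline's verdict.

admitted by: unrestricted
use counts: req ×2, key (bound) ×1, env (bound) ×0, acc (bound) ×0
order of uses: req, key, req
typing: well-typed — term : Bool -> Bool
ordered: ✗, needs contraction — req ×2; env, acc never used (weakening)
linear: ✗, needs contraction — req ×2; env, acc never used (weakening)
affine: ✗, needs contraction — req ×2
relevant: ✗, env, acc never used (weakening)
unrestricted: ✓, well-typed at Bool -> Bool; no restrictions here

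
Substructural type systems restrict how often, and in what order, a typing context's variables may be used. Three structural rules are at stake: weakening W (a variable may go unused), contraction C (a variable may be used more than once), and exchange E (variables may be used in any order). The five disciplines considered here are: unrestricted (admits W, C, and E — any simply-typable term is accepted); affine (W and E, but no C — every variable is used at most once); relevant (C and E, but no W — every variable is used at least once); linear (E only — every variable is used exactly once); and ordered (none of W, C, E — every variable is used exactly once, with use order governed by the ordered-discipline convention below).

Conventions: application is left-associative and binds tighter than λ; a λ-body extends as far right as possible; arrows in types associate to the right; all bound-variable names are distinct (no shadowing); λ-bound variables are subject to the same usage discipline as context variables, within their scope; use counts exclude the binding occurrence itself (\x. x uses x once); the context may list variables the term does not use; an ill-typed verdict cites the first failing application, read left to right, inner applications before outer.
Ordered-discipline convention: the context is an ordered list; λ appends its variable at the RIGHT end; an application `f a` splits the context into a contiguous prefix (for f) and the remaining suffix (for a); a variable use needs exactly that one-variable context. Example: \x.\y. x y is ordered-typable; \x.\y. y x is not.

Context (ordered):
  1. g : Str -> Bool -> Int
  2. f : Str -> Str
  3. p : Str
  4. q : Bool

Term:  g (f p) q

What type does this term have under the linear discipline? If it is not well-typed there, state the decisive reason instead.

term : Int
counts: g: 1; f: 1; p: 1; q: 1
order of uses: g, f, p, q
typing: the term checks, with type Int
all disciplines: ordered ✓, linear ✓, affine ✓, relevant ✓, unrestricted ✓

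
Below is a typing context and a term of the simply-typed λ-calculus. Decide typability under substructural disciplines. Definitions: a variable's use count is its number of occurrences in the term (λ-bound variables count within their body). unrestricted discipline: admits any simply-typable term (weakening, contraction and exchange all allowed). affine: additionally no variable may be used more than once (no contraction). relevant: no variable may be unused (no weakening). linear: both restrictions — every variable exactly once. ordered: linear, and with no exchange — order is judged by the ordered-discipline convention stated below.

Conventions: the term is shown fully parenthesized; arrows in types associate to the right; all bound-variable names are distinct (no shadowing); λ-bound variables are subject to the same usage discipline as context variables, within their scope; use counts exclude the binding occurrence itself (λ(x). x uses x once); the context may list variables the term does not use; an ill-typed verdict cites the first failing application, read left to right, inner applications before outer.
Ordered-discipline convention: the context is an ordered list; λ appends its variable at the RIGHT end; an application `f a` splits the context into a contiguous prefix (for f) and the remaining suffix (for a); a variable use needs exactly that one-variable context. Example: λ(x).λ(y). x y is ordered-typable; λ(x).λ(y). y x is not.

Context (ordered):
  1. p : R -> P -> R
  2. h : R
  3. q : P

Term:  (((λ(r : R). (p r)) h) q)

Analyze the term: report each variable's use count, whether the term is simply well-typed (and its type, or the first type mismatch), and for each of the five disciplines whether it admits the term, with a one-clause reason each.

use counts: p=1, h=1, q=1, r [bound]=1
uses in reading order: p, r, h, q
typing: the term checks, with type R
ordered ✓ (p, h, q, r once each; derivable with no W/C/E)
linear ✓ (p, h, q, r: one use apiece)
affine ✓ (no duplicate uses among p, h, q, r)
relevant ✓ (every one of p, h, q, r appears)
unrestricted ✓ (typability at R is all that's needed)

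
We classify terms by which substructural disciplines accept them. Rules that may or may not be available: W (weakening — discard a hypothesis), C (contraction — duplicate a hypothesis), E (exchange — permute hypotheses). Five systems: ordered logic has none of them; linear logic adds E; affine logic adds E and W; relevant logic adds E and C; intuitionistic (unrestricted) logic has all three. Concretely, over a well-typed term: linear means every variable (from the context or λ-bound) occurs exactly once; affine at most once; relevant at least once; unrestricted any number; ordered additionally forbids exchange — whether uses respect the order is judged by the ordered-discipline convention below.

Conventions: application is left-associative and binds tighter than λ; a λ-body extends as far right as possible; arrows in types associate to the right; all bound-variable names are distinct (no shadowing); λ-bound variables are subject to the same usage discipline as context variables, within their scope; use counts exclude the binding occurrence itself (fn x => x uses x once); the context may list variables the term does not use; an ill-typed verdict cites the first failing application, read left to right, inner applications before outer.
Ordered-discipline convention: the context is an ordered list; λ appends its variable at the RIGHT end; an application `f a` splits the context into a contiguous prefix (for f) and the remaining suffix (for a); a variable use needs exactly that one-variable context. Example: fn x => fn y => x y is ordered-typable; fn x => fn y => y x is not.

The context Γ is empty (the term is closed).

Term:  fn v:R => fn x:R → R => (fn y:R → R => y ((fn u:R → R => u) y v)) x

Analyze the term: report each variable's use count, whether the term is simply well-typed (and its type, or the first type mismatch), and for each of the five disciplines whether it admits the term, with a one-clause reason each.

use counts: v [bound]=1, x [bound]=1, y [bound]=2, u [bound]=1
order of uses: y, u, y, v, x
typing: ✓ — R → (R → R) → R
ordered ✗ (needs contraction — y ×2)
linear ✗ (needs contraction — y ×2)
affine ✗ (needs contraction — y ×2)
relevant ✓ (none of v, x, y, u goes unused)
unrestricted ✓ (typability at R → (R → R) → R is all that's needed)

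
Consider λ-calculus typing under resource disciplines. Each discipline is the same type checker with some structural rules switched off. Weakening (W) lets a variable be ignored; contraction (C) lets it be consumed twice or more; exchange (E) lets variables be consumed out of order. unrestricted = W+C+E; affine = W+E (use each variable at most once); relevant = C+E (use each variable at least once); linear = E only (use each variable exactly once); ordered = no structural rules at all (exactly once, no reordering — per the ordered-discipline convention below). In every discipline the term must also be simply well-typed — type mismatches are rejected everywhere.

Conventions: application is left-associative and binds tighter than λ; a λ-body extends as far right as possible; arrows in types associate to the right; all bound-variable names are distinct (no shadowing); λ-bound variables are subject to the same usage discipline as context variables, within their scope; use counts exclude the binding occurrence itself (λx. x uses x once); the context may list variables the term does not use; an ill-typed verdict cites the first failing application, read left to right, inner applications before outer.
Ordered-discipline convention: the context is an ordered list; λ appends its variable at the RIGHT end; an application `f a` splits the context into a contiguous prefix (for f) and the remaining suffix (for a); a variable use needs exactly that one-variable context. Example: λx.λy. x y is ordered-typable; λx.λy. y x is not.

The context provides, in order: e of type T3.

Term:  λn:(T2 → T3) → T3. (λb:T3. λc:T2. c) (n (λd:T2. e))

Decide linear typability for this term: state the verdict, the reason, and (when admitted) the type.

no — unused: b, d — weakening required
usage: e=1, n (bound)=1, b (bound)=0, c (bound)=1, d (bound)=0
uses in reading order: c, n, e
typing: well-typed at ((T2 → T3) → T3) → T2 → T2
per-discipline verdicts: ordered ✗; linear ✗; affine ✓; relevant ✗; unrestricted ✓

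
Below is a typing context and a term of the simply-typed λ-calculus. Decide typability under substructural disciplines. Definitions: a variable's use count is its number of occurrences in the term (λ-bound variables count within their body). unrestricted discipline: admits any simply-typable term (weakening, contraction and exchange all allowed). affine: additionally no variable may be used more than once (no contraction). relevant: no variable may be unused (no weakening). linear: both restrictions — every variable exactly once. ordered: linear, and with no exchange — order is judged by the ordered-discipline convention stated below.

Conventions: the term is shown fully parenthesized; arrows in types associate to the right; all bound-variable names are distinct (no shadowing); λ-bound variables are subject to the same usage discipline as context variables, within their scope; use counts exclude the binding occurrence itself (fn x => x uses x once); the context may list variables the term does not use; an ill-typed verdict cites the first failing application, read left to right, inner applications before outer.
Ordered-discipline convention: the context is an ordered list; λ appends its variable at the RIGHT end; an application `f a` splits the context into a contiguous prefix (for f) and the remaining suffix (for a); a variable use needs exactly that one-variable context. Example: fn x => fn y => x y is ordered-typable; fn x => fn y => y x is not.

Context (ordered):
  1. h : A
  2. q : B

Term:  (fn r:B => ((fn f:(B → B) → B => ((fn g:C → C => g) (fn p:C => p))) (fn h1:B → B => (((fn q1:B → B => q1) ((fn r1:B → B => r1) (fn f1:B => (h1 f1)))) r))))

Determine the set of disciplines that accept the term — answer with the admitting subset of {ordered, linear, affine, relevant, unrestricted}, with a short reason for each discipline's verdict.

admitted by: affine, unrestricted
use counts: h ×0, q ×0, r [bound] ×1, f [bound] ×0, g [bound] ×1, p [bound] ×1, h1 [bound] ×1, q1 [bound] ×1, r1 [bound] ×1, f1 [bound] ×1
left-to-right use order: g, p, q1, r1, h1, f1, r
typing: well-typed at B → C → C
ordered ✗ (needs weakening: h, q, f unused)
linear ✗ (needs weakening: h, q, f unused)
affine ✓ (h, q, r, f, g, p, h1, q1, r1, f1: no repeats, contraction unneeded)
relevant ✗ (needs weakening: h, q, f unused)
unrestricted ✓ (simply typable at B → C → C; W, C, E all held)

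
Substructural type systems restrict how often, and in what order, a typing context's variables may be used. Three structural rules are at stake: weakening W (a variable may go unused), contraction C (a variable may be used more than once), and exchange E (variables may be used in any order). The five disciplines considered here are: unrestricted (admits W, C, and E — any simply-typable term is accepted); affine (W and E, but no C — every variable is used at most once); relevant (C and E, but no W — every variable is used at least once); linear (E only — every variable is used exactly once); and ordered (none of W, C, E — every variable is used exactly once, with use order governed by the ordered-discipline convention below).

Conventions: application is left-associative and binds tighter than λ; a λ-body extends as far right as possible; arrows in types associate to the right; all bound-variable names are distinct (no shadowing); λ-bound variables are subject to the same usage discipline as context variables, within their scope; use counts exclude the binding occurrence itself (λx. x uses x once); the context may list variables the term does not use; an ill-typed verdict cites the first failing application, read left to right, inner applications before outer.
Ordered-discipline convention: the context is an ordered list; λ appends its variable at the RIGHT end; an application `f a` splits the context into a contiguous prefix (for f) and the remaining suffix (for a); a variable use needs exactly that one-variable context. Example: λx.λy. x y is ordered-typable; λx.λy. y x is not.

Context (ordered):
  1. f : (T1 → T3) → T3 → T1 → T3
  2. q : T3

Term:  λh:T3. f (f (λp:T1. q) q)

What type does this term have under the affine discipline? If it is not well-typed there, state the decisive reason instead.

not well-typed under affine — uses contraction: f ×2, q ×2
usage: f: 2, q: 2, h (bound): 0, p (bound): 0
left-to-right use order: f, f, q, q
typing: ✓ — T3 → T3 → T1 → T3
per-discipline verdicts: ordered ✗ · linear ✗ · affine ✗ · relevant ✗ · unrestricted ✓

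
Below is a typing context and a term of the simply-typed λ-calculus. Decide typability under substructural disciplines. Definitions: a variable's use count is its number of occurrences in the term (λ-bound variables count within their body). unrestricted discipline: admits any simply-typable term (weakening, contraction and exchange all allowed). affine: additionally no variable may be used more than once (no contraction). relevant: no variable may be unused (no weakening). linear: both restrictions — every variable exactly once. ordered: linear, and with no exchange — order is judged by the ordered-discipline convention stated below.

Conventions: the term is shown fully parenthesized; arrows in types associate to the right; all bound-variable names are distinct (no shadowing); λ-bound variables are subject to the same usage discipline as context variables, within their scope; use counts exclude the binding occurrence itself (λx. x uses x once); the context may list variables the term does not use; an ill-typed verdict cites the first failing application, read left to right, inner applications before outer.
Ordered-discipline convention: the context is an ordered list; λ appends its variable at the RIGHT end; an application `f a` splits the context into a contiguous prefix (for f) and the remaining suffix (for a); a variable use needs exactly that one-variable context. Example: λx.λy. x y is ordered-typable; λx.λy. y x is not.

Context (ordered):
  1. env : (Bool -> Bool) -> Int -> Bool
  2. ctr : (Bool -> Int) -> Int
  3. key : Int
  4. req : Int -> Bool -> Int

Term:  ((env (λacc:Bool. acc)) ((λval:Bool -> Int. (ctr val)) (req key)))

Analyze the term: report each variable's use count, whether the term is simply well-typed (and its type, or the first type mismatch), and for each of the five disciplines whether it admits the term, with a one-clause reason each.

variable uses: env=1; ctr=1; key=1; req=1; acc (λ-bound)=1; val (λ-bound)=1
use order (left to right): env, acc, ctr, val, req, key
typing: well-typed — term : Bool
ordered ✗ (no contiguous prefix/suffix split fits env, acc, ctr, val, req, key)
linear ✓ (env, ctr, key, req, acc, val: one use apiece)
affine ✓ (env, ctr, key, req, acc, val: no repeats, contraction unneeded)
relevant ✓ (every one of env, ctr, key, req, acc, val appears)
unrestricted ✓ (simply typable at Bool; W, C, E all held)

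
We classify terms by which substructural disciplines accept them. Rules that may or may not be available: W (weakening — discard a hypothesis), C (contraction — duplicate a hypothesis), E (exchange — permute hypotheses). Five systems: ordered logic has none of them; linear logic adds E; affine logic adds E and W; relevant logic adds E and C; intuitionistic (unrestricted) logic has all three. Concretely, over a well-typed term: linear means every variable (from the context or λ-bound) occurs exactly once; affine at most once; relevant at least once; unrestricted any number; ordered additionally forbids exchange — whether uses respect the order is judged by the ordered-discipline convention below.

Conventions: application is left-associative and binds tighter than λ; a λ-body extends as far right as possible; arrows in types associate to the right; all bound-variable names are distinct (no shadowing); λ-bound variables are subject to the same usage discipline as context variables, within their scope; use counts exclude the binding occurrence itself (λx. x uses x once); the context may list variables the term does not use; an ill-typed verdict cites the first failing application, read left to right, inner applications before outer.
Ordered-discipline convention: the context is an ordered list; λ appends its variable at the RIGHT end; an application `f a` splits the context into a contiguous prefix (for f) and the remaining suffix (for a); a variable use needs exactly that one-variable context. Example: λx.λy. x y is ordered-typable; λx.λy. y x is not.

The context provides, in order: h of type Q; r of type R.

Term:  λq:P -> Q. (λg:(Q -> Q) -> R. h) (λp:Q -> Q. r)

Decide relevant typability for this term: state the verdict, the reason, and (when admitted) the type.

no — q, g, p left unused
variable uses: h=1, r=1, q [bound]=0, g [bound]=0, p [bound]=0
left-to-right use order: h, r
typing: ✓ — (P -> Q) -> Q
per-discipline verdicts: ordered ✗ · linear ✗ · affine ✓ · relevant ✗ · unrestricted ✓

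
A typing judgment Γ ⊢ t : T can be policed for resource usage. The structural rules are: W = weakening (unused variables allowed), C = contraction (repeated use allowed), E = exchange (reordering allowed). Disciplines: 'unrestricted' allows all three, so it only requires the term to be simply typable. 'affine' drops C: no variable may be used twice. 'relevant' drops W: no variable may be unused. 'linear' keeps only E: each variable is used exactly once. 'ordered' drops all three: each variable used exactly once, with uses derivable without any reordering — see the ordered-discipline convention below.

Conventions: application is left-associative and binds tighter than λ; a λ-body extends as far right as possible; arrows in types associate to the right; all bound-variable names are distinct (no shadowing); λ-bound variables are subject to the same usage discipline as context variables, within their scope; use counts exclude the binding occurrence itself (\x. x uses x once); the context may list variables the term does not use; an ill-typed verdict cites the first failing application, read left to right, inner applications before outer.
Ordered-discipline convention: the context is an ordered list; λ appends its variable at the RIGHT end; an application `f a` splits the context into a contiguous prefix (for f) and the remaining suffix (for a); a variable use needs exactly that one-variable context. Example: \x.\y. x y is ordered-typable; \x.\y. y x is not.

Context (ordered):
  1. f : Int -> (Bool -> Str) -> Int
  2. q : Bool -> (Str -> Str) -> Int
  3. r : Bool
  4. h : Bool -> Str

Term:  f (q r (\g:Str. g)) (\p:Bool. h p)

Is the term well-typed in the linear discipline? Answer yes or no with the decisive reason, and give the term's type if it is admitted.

yes — exactly-once usage across f, q, r, h, g, p; term : Int
variable uses: f ×1, q ×1, r ×1, h ×1, g (bound) ×1, p (bound) ×1
left-to-right use order: f, q, r, g, h, p
typing: well-typed at Int
summary: ordered ✓; linear ✓; affine ✓; relevant ✓; unrestricted ✓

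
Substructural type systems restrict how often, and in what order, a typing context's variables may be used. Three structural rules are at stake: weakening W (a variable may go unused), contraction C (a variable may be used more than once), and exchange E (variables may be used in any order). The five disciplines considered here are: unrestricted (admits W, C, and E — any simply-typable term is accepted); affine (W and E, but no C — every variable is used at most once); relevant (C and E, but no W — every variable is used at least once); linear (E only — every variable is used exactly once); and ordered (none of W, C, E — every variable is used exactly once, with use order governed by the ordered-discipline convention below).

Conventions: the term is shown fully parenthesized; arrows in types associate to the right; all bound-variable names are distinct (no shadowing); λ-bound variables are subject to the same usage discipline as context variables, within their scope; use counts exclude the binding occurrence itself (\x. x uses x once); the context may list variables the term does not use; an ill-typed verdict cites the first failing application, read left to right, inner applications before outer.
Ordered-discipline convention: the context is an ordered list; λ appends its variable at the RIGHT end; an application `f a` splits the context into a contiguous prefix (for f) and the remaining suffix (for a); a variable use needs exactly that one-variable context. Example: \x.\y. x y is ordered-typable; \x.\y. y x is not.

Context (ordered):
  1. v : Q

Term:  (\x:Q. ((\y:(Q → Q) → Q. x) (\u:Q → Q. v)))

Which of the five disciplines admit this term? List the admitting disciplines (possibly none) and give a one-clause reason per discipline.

accepted by: affine, unrestricted
usage: v ×1; x (bound) ×1; y (bound) ×0; u (bound) ×0
use order (left to right): x, v
typing: well-typed at Q → Q
ordered: ✗ — needs weakening: y, u unused
linear: ✗ — needs weakening: y, u unused
affine: ✓ — v, x, y, u: no repeats, contraction unneeded
relevant: ✗ — needs weakening: y, u unused
unrestricted: ✓ — simply typable at Q → Q; W, C, E all held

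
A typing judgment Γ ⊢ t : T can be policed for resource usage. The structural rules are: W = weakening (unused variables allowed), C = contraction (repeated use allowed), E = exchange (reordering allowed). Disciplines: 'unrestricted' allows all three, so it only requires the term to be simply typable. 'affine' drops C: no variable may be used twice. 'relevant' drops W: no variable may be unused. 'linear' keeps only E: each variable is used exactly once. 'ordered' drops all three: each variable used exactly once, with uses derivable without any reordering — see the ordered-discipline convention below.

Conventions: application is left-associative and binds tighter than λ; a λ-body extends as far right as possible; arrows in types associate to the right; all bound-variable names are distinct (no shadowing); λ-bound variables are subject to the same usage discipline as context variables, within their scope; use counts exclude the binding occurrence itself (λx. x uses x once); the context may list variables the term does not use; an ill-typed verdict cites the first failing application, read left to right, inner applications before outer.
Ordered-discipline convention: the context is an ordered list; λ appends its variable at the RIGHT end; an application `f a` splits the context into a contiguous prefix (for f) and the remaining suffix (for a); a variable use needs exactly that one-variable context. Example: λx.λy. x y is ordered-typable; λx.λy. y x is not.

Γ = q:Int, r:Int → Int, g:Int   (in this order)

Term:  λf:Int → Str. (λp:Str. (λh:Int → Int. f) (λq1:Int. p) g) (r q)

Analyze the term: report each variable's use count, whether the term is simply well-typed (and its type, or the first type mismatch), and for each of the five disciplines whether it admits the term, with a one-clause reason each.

counts: q: 1×, r: 1×, g: 1×, f (bound): 1×, p (bound): 1×, h (bound): 0×, q1 (bound): 0×
left-to-right use order: f, p, g, r, q
typing: ill-typed: a function awaiting Int → Int gets Int → Str
ordered: ✗, the type mismatch rejects it
linear: ✗, not simply typable
affine: ✗, fails simple typing
relevant: ✗, a type mismatch blocks all five
unrestricted: ✗, the type mismatch rejects it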